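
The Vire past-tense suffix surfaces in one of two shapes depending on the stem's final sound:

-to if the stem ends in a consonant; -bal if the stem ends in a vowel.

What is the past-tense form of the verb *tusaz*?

*tusaz*: final sound = /z/, a consonant → -to → *tusazto*.

tusazto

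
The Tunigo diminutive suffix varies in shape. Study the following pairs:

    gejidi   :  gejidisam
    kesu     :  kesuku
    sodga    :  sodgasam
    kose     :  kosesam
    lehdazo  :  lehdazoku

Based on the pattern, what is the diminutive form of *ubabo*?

ubaboku

Looking at the last vowel of each stem: -ku when the last vowel of the stem is a rounded vowel (*kesu*, *lehdazo*); -sam when the last vowel of the stem is an unrounded vowel (*gejidi*, *sodga*, *kose*).
*ubabo* — last vowel /o/ (a rounded vowel) → -ku → *ubaboku*.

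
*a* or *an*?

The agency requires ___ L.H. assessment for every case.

an

The indefinite article is chosen by the initial *sound* of the following word, not its spelling.
The initialism *L.H.* is read letter by letter; the first letter, L, is pronounced /ɛl/, which begins with a vowel sound.
So the article is *an*: The agency requires an L.H. assessment for every case.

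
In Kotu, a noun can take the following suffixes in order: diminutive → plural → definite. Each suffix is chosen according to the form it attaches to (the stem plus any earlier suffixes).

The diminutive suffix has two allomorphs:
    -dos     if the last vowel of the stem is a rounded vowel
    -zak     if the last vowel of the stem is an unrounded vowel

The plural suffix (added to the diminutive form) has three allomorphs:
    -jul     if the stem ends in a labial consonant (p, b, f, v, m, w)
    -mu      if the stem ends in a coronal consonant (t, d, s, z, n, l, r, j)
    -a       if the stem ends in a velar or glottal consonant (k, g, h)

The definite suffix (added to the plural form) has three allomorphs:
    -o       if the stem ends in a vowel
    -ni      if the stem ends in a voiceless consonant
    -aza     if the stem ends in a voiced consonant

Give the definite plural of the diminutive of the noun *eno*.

Since the last vowel of *eno* is /o/ (a rounded vowel), it takes -dos, giving *enodos*.
Since the final consonant of the diminutive form *enodos* is /s/ (coronal), it takes -mu, giving *enodosmu*.
The plural form *enodosmu*: final sound = /u/, a vowel → -o → *enodosmuo*.

enodosmuo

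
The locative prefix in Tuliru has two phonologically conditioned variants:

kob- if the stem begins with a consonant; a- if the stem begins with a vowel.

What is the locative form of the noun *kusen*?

kobkusen

Since the first sound of *kusen* is /k/ (a consonant), it takes kob-, giving *kobkusen*.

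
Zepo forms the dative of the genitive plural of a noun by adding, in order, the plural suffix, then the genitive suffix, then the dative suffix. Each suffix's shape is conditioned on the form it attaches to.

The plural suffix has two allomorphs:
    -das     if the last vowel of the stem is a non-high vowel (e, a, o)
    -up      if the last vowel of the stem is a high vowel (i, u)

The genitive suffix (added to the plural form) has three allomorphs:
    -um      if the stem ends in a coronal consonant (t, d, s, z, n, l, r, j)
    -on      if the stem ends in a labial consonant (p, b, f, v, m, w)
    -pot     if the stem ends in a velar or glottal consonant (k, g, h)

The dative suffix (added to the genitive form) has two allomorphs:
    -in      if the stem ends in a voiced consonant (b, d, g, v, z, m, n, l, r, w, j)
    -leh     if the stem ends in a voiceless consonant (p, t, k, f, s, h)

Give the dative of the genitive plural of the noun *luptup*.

luptupuponin

*luptup*: last vowel = /u/, a high vowel → -up → *luptupup*.
The plural form *luptupup*: final consonant = /p/, labial → -on → *luptupupon*.
The genitive form *luptupupon*: final consonant = /n/, voiced → -in → *luptupuponin*.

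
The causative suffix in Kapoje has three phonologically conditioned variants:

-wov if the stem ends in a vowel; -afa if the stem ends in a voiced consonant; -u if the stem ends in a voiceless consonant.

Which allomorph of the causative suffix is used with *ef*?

The final sound of *ef* is /f/, which is a voiceless consonant, so the suffix is -u.

-u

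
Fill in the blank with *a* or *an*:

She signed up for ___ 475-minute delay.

a

The indefinite article is chosen by the initial *sound* of the following word, not its spelling.
The number *475* is spoken "four hundred …", beginning with /fɔr/ — a consonant sound.
So the article is *a*: She signed up for a 475-minute delay.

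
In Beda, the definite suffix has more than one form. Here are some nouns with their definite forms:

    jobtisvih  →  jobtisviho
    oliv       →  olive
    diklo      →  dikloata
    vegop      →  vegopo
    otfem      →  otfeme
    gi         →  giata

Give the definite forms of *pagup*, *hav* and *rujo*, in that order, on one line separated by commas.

Looking at the final sound of each stem: -o when the stem ends in a voiceless consonant (*jobtisvih*, *vegop*); -e when the stem ends in a voiced consonant (*oliv*, *otfem*); -ata when the stem ends in a vowel (*diklo*, *gi*).
The final sound of *pagup* is /p/, which is a voiceless consonant, so the suffix is -o, giving *pagupo*.
*hav*: final sound = /v/, a voiced consonant → -e → *have*.
Since the final sound of *rujo* is /o/ (a vowel), it takes -ata, giving *rujoata*.

pagupo, have, rujoata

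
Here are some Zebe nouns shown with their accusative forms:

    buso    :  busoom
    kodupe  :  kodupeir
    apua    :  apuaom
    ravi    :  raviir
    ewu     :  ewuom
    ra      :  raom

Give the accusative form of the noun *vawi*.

The alternation tracks the last vowel of the stem — -ir when the last vowel of the stem is a front vowel (*kodupe*, *ravi*); -om when the last vowel of the stem is a back vowel (*buso*, *apua*, *ewu*, *ra*).
*vawi* — last vowel /i/ (a front vowel) → -ir → *vawiir*.

vawiir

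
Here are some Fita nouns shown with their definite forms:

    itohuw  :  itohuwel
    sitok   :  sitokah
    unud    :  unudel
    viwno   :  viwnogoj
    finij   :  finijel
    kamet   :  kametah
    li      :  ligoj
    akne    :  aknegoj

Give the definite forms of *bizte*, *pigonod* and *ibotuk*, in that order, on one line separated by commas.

biztegoj, pigonodel, ibotukah

The suffix is conditioned by the final sound: -ah when the stem ends in a voiceless consonant (*sitok*, *kamet*); -el when the stem ends in a voiced consonant (*itohuw*, *unud*, *finij*); -goj when the stem ends in a vowel (*viwno*, *li*, *akne*).
*bizte* — final sound /e/ (a vowel) → -goj → *biztegoj*.
The final sound of *pigonod* is /d/, which is a voiced consonant, so the suffix is -el, giving *pigonodel*.
*ibotuk*: final sound = /k/, a voiceless consonant → -ah → *ibotukah*.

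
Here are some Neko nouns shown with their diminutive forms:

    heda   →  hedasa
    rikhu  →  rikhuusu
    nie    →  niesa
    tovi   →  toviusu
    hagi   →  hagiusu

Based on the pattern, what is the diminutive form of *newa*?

The alternation tracks the last vowel of the stem — -usu when the last vowel of the stem is a high vowel (*rikhu*, *tovi*, *hagi*); -sa when the last vowel of the stem is a non-high vowel (*heda*, *nie*).
*newa* — last vowel /a/ (a non-high vowel) → -sa → *newasa*.

newasa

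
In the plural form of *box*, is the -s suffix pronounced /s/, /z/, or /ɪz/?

The stem *box* ends in a sibilant (/s, z, ʃ, ʒ, tʃ, dʒ/).
The plural suffix surfaces as /ɪz/ after sibilants, /s/ after other voiceless consonants, and /z/ after other voiced sounds.
So the plural -s on *box* is pronounced /ɪz/.

/ɪz/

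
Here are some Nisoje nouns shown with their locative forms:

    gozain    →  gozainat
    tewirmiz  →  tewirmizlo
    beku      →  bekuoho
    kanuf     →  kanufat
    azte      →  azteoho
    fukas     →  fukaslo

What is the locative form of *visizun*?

visizunat

The pattern is sibilance of the final sound: -lo when the stem ends in a sibilant (*tewirmiz*, *fukas*); -at when the stem ends in a non-sibilant consonant (*gozain*, *kanuf*); -oho when the stem ends in a vowel (*beku*, *azte*).
The final sound of *visizun* is /n/, which is a non-sibilant consonant, so the suffix is -at, giving *visizunat*.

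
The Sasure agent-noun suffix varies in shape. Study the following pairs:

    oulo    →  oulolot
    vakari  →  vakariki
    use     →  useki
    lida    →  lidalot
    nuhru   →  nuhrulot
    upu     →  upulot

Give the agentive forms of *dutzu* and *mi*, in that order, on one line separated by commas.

dutzulot, miki

The suffix is conditioned by the last vowel: -ki when the last vowel of the stem is a front vowel (*vakari*, *use*); -lot when the last vowel of the stem is a back vowel (*oulo*, *lida*, *nuhru*, *upu*).
*dutzu*: last vowel = /u/, a back vowel → -lot → *dutzulot*.
*mi*: last vowel = /i/, a front vowel → -ki → *miki*.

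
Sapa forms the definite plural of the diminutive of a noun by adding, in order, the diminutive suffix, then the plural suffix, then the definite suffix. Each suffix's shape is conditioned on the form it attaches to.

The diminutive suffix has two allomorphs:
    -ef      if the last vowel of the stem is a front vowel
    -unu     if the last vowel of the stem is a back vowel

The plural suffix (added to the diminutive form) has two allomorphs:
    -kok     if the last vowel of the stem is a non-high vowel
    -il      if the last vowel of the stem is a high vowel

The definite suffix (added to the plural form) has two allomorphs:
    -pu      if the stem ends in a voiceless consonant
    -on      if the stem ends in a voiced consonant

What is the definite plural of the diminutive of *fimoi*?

The last vowel of *fimoi* is /i/, which is a front vowel, so the diminutive suffix is -ef, giving *fimoief*.
The diminutive form *fimoief*: last vowel = /e/, a non-high vowel → -kok → *fimoiefkok*.
The final consonant of the plural form *fimoiefkok* is /k/, which is voiceless, so the definite suffix is -pu, giving *fimoiefkokpu*.

fimoiefkokpu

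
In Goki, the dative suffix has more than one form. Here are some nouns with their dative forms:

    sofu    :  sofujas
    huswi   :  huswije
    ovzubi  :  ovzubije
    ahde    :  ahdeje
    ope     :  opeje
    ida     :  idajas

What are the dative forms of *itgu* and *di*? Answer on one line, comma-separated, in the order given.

The suffix is conditioned by the last vowel: -je when the last vowel of the stem is a front vowel (*huswi*, *ovzubi*, *ahde*, *ope*); -jas when the last vowel of the stem is a back vowel (*sofu*, *ida*).
*itgu* — last vowel /u/ (a back vowel) → -jas → *itgujas*.
The last vowel of *di* is /i/, which is a front vowel, so the suffix is -je, giving *dije*.

itgujas, dije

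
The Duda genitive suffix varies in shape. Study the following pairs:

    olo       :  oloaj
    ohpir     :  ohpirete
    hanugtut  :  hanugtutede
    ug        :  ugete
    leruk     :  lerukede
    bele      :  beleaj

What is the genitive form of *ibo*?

The suffix is conditioned by the final sound: -ede when the stem ends in a voiceless consonant (*hanugtut*, *leruk*); -ete when the stem ends in a voiced consonant (*ohpir*, *ug*); -aj when the stem ends in a vowel (*olo*, *bele*).
*ibo* — final sound /o/ (a vowel) → -aj → *iboaj*.

iboaj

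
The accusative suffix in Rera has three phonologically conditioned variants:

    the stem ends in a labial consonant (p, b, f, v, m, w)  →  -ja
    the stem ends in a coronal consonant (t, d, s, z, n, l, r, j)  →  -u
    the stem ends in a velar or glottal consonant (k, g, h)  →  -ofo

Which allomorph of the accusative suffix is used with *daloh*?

The final consonant of *daloh* is /h/, which is velar/glottal, so the suffix is -ofo.

-ofo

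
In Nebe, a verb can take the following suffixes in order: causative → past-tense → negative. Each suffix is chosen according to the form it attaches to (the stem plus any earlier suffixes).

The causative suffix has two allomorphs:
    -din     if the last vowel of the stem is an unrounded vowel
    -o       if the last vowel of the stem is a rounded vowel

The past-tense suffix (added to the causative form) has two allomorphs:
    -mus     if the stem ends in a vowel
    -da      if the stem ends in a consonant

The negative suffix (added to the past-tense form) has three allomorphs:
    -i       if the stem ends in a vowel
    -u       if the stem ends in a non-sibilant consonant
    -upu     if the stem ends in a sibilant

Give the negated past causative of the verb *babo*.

*babo*: last vowel = /o/, a rounded vowel → -o → *baboo*.
The causative form *baboo* — final sound /o/ (a vowel) → -mus → *baboomus*.
The past-tense form *baboomus*: final sound = /s/, a sibilant → -upu → *baboomusupu*.

baboomusupu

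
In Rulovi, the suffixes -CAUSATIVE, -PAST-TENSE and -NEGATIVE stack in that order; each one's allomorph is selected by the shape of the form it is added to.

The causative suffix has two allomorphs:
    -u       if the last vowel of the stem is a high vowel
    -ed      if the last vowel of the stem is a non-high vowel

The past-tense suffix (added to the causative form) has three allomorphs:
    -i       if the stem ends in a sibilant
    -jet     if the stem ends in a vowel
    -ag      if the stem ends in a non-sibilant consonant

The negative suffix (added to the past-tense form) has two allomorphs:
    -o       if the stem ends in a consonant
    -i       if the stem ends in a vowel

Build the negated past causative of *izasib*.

*izasib* — last vowel /i/ (a high vowel) → -u → *izasibu*.
The causative form *izasibu*: final sound = /u/, a vowel → -jet → *izasibujet*.
The final sound of the past-tense form *izasibujet* is /t/, which is a consonant, so the negative suffix is -o, giving *izasibujeto*.

izasibujeto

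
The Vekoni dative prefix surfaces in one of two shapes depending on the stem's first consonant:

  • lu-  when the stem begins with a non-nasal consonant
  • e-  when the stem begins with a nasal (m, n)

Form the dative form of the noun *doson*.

Since the first consonant of *doson* is /d/ (non-nasal), it takes lu-, giving *ludoson*.

ludoson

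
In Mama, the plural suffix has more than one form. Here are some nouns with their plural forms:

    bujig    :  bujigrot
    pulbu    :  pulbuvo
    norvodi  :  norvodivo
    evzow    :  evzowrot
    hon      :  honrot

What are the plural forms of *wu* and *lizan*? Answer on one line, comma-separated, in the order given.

wuvo, lizanrot

The alternation tracks the final sound of the stem — -rot when the stem ends in a consonant (*bujig*, *evzow*, *hon*); -vo when the stem ends in a vowel (*pulbu*, *norvodi*).
*wu* — final sound /u/ (a vowel) → -vo → *wuvo*.
*lizan*: final sound = /n/, a consonant → -rot → *lizanrot*.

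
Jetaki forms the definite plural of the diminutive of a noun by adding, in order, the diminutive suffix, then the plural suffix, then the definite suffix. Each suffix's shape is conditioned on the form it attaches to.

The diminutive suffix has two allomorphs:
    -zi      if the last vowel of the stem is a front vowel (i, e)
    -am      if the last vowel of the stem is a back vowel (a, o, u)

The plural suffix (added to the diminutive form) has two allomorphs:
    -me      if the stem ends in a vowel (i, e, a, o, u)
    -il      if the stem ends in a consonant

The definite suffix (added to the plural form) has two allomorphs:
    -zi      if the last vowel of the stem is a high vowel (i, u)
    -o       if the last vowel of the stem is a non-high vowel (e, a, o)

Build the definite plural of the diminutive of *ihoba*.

Since the last vowel of *ihoba* is /a/ (a back vowel), it takes -am, giving *ihobaam*.
The diminutive form *ihobaam*: final sound = /m/, a consonant → -il → *ihobaamil*.
Since the last vowel of the plural form *ihobaamil* is /i/ (a high vowel), it takes -zi, giving *ihobaamilzi*.

ihobaamilzi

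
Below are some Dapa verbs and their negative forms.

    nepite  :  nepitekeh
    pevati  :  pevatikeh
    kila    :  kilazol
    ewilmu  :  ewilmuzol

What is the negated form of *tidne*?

tidnekeh

The alternation tracks the last vowel of the stem — -keh when the last vowel of the stem is a front vowel (*nepite*, *pevati*); -zol when the last vowel of the stem is a back vowel (*kila*, *ewilmu*).
Since the last vowel of *tidne* is /e/ (a front vowel), it takes -keh, giving *tidnekeh*.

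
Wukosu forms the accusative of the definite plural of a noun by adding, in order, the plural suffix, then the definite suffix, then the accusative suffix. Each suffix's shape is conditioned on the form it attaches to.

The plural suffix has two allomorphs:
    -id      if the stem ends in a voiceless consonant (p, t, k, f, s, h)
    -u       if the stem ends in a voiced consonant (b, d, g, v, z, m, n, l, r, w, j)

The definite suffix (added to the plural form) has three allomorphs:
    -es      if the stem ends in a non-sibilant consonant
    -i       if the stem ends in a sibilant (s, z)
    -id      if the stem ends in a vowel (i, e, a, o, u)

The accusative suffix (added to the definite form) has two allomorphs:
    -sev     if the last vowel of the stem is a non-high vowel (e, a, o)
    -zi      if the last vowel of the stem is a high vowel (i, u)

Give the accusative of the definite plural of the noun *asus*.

Since the final consonant of *asus* is /s/ (voiceless), it takes -id, giving *asusid*.
The plural form *asusid*: final sound = /d/, a non-sibilant consonant → -es → *asusides*.
The last vowel of the definite form *asusides* is /e/, which is a non-high vowel, so the accusative suffix is -sev, giving *asusidessev*.

asusidessev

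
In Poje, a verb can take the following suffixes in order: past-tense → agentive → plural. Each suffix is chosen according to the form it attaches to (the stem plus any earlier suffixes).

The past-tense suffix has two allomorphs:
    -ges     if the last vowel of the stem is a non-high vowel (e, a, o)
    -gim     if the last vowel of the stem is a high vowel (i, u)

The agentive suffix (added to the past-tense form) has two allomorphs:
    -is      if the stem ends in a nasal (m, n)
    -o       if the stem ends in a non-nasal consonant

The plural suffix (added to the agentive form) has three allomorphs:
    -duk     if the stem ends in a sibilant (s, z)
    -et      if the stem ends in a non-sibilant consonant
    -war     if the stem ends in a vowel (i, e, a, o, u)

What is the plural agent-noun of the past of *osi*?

osigimisduk

*osi* — last vowel /i/ (a high vowel) → -gim → *osigim*.
Since the final consonant of the past-tense form *osigim* is /m/ (a nasal), it takes -is, giving *osigimis*.
The agentive form *osigimis* — final sound /s/ (a sibilant) → -duk → *osigimisduk*.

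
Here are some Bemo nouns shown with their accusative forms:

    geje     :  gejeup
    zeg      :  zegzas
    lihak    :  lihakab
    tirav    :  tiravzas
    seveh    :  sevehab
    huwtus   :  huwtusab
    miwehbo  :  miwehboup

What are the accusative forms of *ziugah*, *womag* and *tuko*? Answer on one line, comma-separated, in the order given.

ziugahab, womagzas, tukoup

The suffix is conditioned by the final sound: -ab when the stem ends in a voiceless consonant (*lihak*, *seveh*, *huwtus*); -zas when the stem ends in a voiced consonant (*zeg*, *tirav*); -up when the stem ends in a vowel (*geje*, *miwehbo*).
*ziugah*: final sound = /h/, a voiceless consonant → -ab → *ziugahab*.
The final sound of *womag* is /g/, which is a voiced consonant, so the suffix is -zas, giving *womagzas*.
The final sound of *tuko* is /o/, which is a vowel, so the suffix is -up, giving *tukoup*.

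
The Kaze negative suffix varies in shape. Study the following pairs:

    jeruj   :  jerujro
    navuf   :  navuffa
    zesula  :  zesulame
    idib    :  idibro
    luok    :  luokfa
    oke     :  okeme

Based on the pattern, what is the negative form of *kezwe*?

Looking at the final sound of each stem: -fa when the stem ends in a voiceless consonant (*navuf*, *luok*); -ro when the stem ends in a voiced consonant (*jeruj*, *idib*); -me when the stem ends in a vowel (*zesula*, *oke*).
*kezwe*: final sound = /e/, a vowel → -me → *kezweme*.

kezweme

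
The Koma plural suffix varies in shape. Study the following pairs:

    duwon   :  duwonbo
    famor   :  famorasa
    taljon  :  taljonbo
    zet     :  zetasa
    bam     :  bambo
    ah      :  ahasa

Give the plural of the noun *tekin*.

tekinbo

The suffix is conditioned by the final consonant: -bo when the stem ends in a nasal (*duwon*, *taljon*, *bam*); -asa when the stem ends in a non-nasal consonant (*famor*, *zet*, *ah*).
Since the final consonant of *tekin* is /n/ (a nasal), it takes -bo, giving *tekinbo*.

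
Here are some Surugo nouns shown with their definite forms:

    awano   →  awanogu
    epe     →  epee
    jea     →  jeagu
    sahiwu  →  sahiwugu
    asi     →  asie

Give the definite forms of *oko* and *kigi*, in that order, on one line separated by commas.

The alternation tracks the last vowel of the stem — -e when the last vowel of the stem is a front vowel (*epe*, *asi*); -gu when the last vowel of the stem is a back vowel (*awano*, *jea*, *sahiwu*).
*oko*: last vowel = /o/, a back vowel → -gu → *okogu*.
*kigi*: last vowel = /i/, a front vowel → -e → *kigie*.

okogu, kigie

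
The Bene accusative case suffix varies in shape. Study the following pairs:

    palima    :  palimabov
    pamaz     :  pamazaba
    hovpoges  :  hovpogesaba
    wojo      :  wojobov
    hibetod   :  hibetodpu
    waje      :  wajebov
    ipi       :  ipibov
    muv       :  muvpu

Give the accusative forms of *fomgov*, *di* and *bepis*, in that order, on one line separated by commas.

The pattern is sibilance of the final sound: -aba when the stem ends in a sibilant (*pamaz*, *hovpoges*); -pu when the stem ends in a non-sibilant consonant (*hibetod*, *muv*); -bov when the stem ends in a vowel (*palima*, *wojo*, *waje*, *ipi*).
Since the final sound of *fomgov* is /v/ (a non-sibilant consonant), it takes -pu, giving *fomgovpu*.
Since the final sound of *di* is /i/ (a vowel), it takes -bov, giving *dibov*.
Since the final sound of *bepis* is /s/ (a sibilant), it takes -aba, giving *bepisaba*.

fomgovpu, dibov, bepisaba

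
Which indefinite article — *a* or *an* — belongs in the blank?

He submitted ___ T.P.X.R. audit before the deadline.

The indefinite article is chosen by the initial *sound* of the following word, not its spelling.
The initialism *T.P.X.R.* is read letter by letter; the first letter, T, is pronounced /tiː/, which begins with a consonant sound.
So the article is *a*: He submitted a T.P.X.R. audit before the deadline.

a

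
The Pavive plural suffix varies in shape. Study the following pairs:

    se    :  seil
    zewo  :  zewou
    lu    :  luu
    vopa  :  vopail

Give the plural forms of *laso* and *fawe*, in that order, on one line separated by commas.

The alternation tracks the last vowel of the stem — -u when the last vowel of the stem is a rounded vowel (*zewo*, *lu*); -il when the last vowel of the stem is an unrounded vowel (*se*, *vopa*).
*laso*: last vowel = /o/, a rounded vowel → -u → *lasou*.
*fawe*: last vowel = /e/, an unrounded vowel → -il → *faweil*.

lasou, faweil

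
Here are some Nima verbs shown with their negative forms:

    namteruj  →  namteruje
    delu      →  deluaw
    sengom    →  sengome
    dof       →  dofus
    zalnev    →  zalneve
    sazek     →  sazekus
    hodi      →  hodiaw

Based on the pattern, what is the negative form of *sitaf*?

sitafus

Looking at the final sound of each stem: -us when the stem ends in a voiceless consonant (*dof*, *sazek*); -e when the stem ends in a voiced consonant (*namteruj*, *sengom*, *zalnev*); -aw when the stem ends in a vowel (*delu*, *hodi*).
The final sound of *sitaf* is /f/, which is a voiceless consonant, so the suffix is -us, giving *sitafus*.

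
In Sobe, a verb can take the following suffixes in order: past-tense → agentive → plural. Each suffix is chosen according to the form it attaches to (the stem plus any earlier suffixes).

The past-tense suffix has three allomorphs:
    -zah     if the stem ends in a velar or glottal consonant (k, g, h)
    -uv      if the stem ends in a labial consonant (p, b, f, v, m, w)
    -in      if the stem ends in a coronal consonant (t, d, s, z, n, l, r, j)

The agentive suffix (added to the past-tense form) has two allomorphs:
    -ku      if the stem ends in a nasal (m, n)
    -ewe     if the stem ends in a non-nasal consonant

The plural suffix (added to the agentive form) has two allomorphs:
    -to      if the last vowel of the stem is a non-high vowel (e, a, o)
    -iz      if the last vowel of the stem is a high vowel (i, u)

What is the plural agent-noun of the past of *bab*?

babuveweto

Since the final consonant of *bab* is /b/ (labial), it takes -uv, giving *babuv*.
The past-tense form *babuv*: final consonant = /v/, non-nasal → -ewe → *babuvewe*.
The agentive form *babuvewe*: last vowel = /e/, a non-high vowel → -to → *babuveweto*.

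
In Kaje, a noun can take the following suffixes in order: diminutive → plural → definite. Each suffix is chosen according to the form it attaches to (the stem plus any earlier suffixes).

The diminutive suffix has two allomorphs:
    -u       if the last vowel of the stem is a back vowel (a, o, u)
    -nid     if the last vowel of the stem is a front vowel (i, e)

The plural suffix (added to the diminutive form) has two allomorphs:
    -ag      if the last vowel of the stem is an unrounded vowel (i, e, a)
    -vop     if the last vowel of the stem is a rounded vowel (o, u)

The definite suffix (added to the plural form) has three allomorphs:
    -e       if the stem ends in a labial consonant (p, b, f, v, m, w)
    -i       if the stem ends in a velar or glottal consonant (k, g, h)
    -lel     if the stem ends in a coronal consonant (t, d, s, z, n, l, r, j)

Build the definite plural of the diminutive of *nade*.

nadenidagi

Since the last vowel of *nade* is /e/ (a front vowel), it takes -nid, giving *nadenid*.
Since the last vowel of the diminutive form *nadenid* is /i/ (an unrounded vowel), it takes -ag, giving *nadenidag*.
The plural form *nadenidag*: final consonant = /g/, velar/glottal → -i → *nadenidagi*.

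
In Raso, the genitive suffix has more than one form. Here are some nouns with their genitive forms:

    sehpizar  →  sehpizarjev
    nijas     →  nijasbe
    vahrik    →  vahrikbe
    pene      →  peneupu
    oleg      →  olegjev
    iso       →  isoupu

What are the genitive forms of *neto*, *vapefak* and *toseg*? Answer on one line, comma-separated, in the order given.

The suffix is conditioned by the final sound: -be when the stem ends in a voiceless consonant (*nijas*, *vahrik*); -jev when the stem ends in a voiced consonant (*sehpizar*, *oleg*); -upu when the stem ends in a vowel (*pene*, *iso*).
*neto* — final sound /o/ (a vowel) → -upu → *netoupu*.
*vapefak* — final sound /k/ (a voiceless consonant) → -be → *vapefakbe*.
The final sound of *toseg* is /g/, which is a voiced consonant, so the suffix is -jev, giving *tosegjev*.

netoupu, vapefakbe, tosegjev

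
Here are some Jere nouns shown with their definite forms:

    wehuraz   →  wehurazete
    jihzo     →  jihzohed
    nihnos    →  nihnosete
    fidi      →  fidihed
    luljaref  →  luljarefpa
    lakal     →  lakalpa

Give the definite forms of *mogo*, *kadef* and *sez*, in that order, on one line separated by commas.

The pattern is sibilance of the final sound: -ete when the stem ends in a sibilant (*wehuraz*, *nihnos*); -pa when the stem ends in a non-sibilant consonant (*luljaref*, *lakal*); -hed when the stem ends in a vowel (*jihzo*, *fidi*).
*mogo* — final sound /o/ (a vowel) → -hed → *mogohed*.
The final sound of *kadef* is /f/, which is a non-sibilant consonant, so the suffix is -pa, giving *kadefpa*.
*sez*: final sound = /z/, a sibilant → -ete → *sezete*.

mogohed, kadefpa, sezete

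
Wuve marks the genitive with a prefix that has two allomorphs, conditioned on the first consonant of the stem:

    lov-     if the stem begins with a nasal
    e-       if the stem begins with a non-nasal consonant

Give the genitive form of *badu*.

*badu*: first consonant = /b/, non-nasal → e- → *ebadu*.

ebadu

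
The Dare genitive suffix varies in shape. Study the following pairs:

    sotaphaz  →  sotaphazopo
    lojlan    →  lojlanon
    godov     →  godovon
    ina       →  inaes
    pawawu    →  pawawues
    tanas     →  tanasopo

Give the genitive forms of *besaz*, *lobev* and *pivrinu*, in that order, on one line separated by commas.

besazopo, lobevon, pivrinues

The suffix is conditioned by the final sound: -opo when the stem ends in a sibilant (*sotaphaz*, *tanas*); -on when the stem ends in a non-sibilant consonant (*lojlan*, *godov*); -es when the stem ends in a vowel (*ina*, *pawawu*).
*besaz* — final sound /z/ (a sibilant) → -opo → *besazopo*.
Since the final sound of *lobev* is /v/ (a non-sibilant consonant), it takes -on, giving *lobevon*.
*pivrinu* — final sound /u/ (a vowel) → -es → *pivrinues*.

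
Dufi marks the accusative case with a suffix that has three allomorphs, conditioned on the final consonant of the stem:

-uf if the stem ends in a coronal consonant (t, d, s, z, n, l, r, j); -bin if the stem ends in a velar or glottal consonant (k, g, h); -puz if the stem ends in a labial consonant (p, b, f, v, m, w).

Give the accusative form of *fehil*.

fehiluf

Since the final consonant of *fehil* is /l/ (coronal), it takes -uf, giving *fehiluf*.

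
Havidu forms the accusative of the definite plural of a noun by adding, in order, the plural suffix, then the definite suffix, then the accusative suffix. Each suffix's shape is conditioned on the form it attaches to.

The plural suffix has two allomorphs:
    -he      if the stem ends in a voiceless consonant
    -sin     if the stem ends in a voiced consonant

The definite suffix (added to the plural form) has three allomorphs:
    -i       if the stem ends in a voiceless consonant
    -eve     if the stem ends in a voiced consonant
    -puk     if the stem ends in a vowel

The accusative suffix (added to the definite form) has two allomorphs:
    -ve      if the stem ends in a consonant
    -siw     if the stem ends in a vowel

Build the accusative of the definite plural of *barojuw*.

barojuwsinevesiw

The final consonant of *barojuw* is /w/, which is voiced, so the plural suffix is -sin, giving *barojuwsin*.
The plural form *barojuwsin* — final sound /n/ (a voiced consonant) → -eve → *barojuwsineve*.
Since the final sound of the definite form *barojuwsineve* is /e/ (a vowel), it takes -siw, giving *barojuwsinevesiw*.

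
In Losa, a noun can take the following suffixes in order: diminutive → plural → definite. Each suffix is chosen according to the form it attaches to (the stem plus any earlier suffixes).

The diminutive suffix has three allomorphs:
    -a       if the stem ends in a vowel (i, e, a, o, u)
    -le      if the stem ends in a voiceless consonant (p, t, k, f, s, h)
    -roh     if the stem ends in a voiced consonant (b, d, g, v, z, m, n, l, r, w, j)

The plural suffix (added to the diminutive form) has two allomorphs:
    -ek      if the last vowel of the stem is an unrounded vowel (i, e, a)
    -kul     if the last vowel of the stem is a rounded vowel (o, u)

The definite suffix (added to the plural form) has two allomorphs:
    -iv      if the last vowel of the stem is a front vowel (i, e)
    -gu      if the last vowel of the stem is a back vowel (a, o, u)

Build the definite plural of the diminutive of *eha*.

ehaaekiv

The final sound of *eha* is /a/, which is a vowel, so the diminutive suffix is -a, giving *ehaa*.
The diminutive form *ehaa*: last vowel = /a/, an unrounded vowel → -ek → *ehaaek*.
The plural form *ehaaek* — last vowel /e/ (a front vowel) → -iv → *ehaaekiv*.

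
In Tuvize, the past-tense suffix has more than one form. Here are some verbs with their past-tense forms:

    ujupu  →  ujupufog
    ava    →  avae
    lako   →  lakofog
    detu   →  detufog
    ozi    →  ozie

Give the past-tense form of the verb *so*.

Looking at the last vowel of each stem: -fog when the last vowel of the stem is a rounded vowel (*ujupu*, *lako*, *detu*); -e when the last vowel of the stem is an unrounded vowel (*ava*, *ozi*).
*so*: last vowel = /o/, a rounded vowel → -fog → *sofog*.

sofog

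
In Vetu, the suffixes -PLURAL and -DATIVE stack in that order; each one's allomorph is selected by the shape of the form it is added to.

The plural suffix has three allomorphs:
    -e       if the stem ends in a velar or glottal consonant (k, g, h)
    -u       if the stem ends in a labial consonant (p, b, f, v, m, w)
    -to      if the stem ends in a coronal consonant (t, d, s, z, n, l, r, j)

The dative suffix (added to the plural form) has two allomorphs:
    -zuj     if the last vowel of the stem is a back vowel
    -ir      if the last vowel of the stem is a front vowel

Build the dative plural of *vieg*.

*vieg*: final consonant = /g/, velar/glottal → -e → *viege*.
Since the last vowel of the plural form *viege* is /e/ (a front vowel), it takes -ir, giving *viegeir*.

viegeir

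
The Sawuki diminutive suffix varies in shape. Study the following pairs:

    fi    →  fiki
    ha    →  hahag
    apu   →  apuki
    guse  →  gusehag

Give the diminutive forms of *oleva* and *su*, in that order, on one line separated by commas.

The pattern is height harmony: -ki when the last vowel of the stem is a high vowel (*fi*, *apu*); -hag when the last vowel of the stem is a non-high vowel (*ha*, *guse*).
*oleva* — last vowel /a/ (a non-high vowel) → -hag → *olevahag*.
*su*: last vowel = /u/, a high vowel → -ki → *suki*.

olevahag, suki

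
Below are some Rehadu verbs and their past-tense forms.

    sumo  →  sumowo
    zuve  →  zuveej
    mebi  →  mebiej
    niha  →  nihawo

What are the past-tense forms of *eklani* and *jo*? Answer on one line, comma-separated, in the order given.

Looking at the last vowel of each stem: -ej when the last vowel of the stem is a front vowel (*zuve*, *mebi*); -wo when the last vowel of the stem is a back vowel (*sumo*, *niha*).
*eklani*: last vowel = /i/, a front vowel → -ej → *eklaniej*.
*jo* — last vowel /o/ (a back vowel) → -wo → *jowo*.

eklaniej, jowo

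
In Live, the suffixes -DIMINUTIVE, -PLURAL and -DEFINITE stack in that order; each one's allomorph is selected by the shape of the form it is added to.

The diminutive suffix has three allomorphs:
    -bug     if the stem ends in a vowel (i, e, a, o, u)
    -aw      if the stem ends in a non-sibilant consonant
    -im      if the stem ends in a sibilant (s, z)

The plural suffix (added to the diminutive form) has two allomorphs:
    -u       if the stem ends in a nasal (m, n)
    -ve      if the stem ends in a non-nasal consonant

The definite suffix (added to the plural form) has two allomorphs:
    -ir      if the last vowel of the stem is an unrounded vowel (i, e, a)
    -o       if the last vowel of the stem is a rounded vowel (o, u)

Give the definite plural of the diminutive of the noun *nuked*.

nukedawveir

*nuked* — final sound /d/ (a non-sibilant consonant) → -aw → *nukedaw*.
The final consonant of the diminutive form *nukedaw* is /w/, which is non-nasal, so the plural suffix is -ve, giving *nukedawve*.
Since the last vowel of the plural form *nukedawve* is /e/ (an unrounded vowel), it takes -ir, giving *nukedawveir*.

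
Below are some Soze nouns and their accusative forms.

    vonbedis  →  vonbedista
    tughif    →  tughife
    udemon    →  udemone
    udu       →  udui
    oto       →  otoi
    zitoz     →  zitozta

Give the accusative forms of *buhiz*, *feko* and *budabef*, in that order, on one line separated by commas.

buhizta, fekoi, budabefe

The suffix is conditioned by the final sound: -ta when the stem ends in a sibilant (*vonbedis*, *zitoz*); -e when the stem ends in a non-sibilant consonant (*tughif*, *udemon*); -i when the stem ends in a vowel (*udu*, *oto*).
*buhiz* — final sound /z/ (a sibilant) → -ta → *buhizta*.
Since the final sound of *feko* is /o/ (a vowel), it takes -i, giving *fekoi*.
*budabef* — final sound /f/ (a non-sibilant consonant) → -e → *budabefe*.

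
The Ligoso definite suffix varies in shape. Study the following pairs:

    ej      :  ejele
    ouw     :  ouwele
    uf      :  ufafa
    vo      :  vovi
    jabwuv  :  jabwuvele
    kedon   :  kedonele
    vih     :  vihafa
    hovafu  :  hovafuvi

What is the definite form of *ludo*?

The pattern is voicing of the final sound: -afa when the stem ends in a voiceless consonant (*uf*, *vih*); -ele when the stem ends in a voiced consonant (*ej*, *ouw*, *jabwuv*, *kedon*); -vi when the stem ends in a vowel (*vo*, *hovafu*).
*ludo*: final sound = /o/, a vowel → -vi → *ludovi*.

ludovi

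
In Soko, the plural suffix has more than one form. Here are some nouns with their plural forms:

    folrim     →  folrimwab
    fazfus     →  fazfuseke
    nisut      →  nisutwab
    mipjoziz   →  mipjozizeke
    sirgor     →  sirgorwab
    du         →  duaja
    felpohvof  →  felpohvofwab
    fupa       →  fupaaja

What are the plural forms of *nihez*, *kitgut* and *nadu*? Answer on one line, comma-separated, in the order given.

nihezeke, kitgutwab, naduaja

The suffix is conditioned by the final sound: -eke when the stem ends in a sibilant (*fazfus*, *mipjoziz*); -wab when the stem ends in a non-sibilant consonant (*folrim*, *nisut*, *sirgor*, *felpohvof*); -aja when the stem ends in a vowel (*du*, *fupa*).
Since the final sound of *nihez* is /z/ (a sibilant), it takes -eke, giving *nihezeke*.
Since the final sound of *kitgut* is /t/ (a non-sibilant consonant), it takes -wab, giving *kitgutwab*.
Since the final sound of *nadu* is /u/ (a vowel), it takes -aja, giving *naduaja*.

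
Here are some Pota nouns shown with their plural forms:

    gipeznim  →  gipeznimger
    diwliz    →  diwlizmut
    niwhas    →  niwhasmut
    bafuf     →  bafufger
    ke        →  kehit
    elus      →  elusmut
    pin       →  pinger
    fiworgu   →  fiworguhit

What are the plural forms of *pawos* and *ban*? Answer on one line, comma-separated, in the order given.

Looking at the final sound of each stem: -mut when the stem ends in a sibilant (*diwliz*, *niwhas*, *elus*); -ger when the stem ends in a non-sibilant consonant (*gipeznim*, *bafuf*, *pin*); -hit when the stem ends in a vowel (*ke*, *fiworgu*).
The final sound of *pawos* is /s/, which is a sibilant, so the suffix is -mut, giving *pawosmut*.
The final sound of *ban* is /n/, which is a non-sibilant consonant, so the suffix is -ger, giving *banger*.

pawosmut, banger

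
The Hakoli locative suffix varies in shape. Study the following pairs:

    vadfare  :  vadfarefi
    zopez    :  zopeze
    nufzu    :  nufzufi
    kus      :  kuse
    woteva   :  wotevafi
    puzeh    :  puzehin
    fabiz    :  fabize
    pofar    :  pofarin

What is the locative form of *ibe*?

ibefi

The suffix is conditioned by the final sound: -e when the stem ends in a sibilant (*zopez*, *kus*, *fabiz*); -in when the stem ends in a non-sibilant consonant (*puzeh*, *pofar*); -fi when the stem ends in a vowel (*vadfare*, *nufzu*, *woteva*).
Since the final sound of *ibe* is /e/ (a vowel), it takes -fi, giving *ibefi*.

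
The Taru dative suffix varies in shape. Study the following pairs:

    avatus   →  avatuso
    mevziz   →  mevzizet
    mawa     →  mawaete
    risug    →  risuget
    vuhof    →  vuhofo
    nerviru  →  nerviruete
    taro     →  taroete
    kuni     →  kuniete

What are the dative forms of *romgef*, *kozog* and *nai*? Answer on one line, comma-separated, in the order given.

romgefo, kozoget, naiete

Looking at the final sound of each stem: -o when the stem ends in a voiceless consonant (*avatus*, *vuhof*); -et when the stem ends in a voiced consonant (*mevziz*, *risug*); -ete when the stem ends in a vowel (*mawa*, *nerviru*, *taro*, *kuni*).
The final sound of *romgef* is /f/, which is a voiceless consonant, so the suffix is -o, giving *romgefo*.
The final sound of *kozog* is /g/, which is a voiced consonant, so the suffix is -et, giving *kozoget*.
Since the final sound of *nai* is /i/ (a vowel), it takes -ete, giving *naiete*.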